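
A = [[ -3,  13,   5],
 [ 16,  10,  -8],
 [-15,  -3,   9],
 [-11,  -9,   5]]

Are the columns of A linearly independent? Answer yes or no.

Row reduce A to echelon form.
R2 ← R2 + (16/3)·R1: [0, 238/3, 56/3]
R3 ← R3 − (5)·R1: [0, -68, -16]
R4 ← R4 − (11/3)·R1: [0, -170/3, -40/3]
R3 ← R3 + (6/7)·R2: [0, 0, 0]
R4 ← R4 + (5/7)·R2: [0, 0, 0]
2 pivots among 3 columns.
Only 2 < 3 pivot columns, so the columns are linearly dependent.

no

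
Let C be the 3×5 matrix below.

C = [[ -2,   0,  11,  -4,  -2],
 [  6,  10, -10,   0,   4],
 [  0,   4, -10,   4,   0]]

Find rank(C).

Row reduce to echelon form.
R2 ← R2 + (3)·R1: [0, 10, 23, -12, -2]
R3 ← R3 − (2/5)·R2: [0, 0, -96/5, 44/5, 4/5]
Echelon form has 3 nonzero rows, so rank(C) = 3.

3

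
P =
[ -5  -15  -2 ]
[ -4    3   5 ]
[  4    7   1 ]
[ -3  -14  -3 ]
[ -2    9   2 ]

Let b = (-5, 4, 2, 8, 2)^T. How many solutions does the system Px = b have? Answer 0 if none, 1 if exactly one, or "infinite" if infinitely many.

0

Row reduce the augmented matrix [P | b].
R2 ← R2 − (4/5)·R1: [0, 15, 33/5, 8]
R3 ← R3 + (4/5)·R1: [0, -5, -3/5, -2]
R4 ← R4 − (3/5)·R1: [0, -5, -9/5, 11]
R5 ← R5 − (2/5)·R1: [0, 15, 14/5, 4]
R3 ← R3 + (1/3)·R2: [0, 0, 8/5, 2/3]
R4 ← R4 + (1/3)·R2: [0, 0, 2/5, 41/3]
R5 ← R5 − R2: [0, 0, -19/5, -4]
R4 ← R4 − (1/4)·R3: [0, 0, 0, 27/2]
R5 ← R5 + (19/8)·R3: [0, 0, 0, -29/12]
R5 ← R5 + (29/162)·R4: [0, 0, 0, 0]
The echelon form has 4 nonzero rows; the last pivot sits in the augmented column, so rank(P) = 3 but rank([P|b]) = 4.
Since the ranks differ, the system is inconsistent.
It has no solutions.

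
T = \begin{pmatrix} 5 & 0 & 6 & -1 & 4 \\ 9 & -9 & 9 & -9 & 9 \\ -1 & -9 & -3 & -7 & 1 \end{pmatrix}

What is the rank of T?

2

Row reduce to echelon form.
R2 ← R2 − (9/5)·R1: [0, -9, -9/5, -36/5, 9/5]
R3 ← R3 + (1/5)·R1: [0, -9, -9/5, -36/5, 9/5]
R3 ← R3 − R2: [0, 0, 0, 0, 0]
Echelon form has 2 nonzero rows, so rank(T) = 2.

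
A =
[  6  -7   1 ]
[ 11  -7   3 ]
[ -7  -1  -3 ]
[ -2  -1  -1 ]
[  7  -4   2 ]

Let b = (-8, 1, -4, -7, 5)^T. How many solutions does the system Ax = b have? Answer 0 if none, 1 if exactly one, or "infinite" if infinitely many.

Row reduce the augmented matrix [A | b].
R2 ← R2 − (11/6)·R1: [0, 35/6, 7/6, 47/3]
R3 ← R3 + (7/6)·R1: [0, -55/6, -11/6, -40/3]
R4 ← R4 + (1/3)·R1: [0, -10/3, -2/3, -29/3]
R5 ← R5 − (7/6)·R1: [0, 25/6, 5/6, 43/3]
R3 ← R3 + (11/7)·R2: [0, 0, 0, 79/7]
R4 ← R4 + (4/7)·R2: [0, 0, 0, -5/7]
R5 ← R5 − (5/7)·R2: [0, 0, 0, 22/7]
R4 ← R4 + (5/79)·R3: [0, 0, 0, 0]
R5 ← R5 − (22/79)·R3: [0, 0, 0, 0]
The echelon form has 3 nonzero rows; the last pivot sits in the augmented column, so rank(A) = 2 but rank([A|b]) = 3.
Since the ranks differ, the system is inconsistent.
It has no solutions.

0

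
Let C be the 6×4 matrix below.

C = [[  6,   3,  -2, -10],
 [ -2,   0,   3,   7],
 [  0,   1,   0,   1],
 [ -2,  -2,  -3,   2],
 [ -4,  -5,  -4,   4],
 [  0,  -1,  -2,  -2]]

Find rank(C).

4

Row reduce to echelon form.
R2 ← R2 + (1/3)·R1: [0, 1, 7/3, 11/3]
R4 ← R4 + (1/3)·R1: [0, -1, -11/3, -4/3]
R5 ← R5 + (2/3)·R1: [0, -3, -16/3, -8/3]
R3 ← R3 − R2: [0, 0, -7/3, -8/3]
R4 ← R4 + R2: [0, 0, -4/3, 7/3]
R5 ← R5 + (3)·R2: [0, 0, 5/3, 25/3]
R6 ← R6 + R2: [0, 0, 1/3, 5/3]
R4 ← R4 − (4/7)·R3: [0, 0, 0, 27/7]
R5 ← R5 + (5/7)·R3: [0, 0, 0, 45/7]
R6 ← R6 + (1/7)·R3: [0, 0, 0, 9/7]
R5 ← R5 − (5/3)·R4: [0, 0, 0, 0]
R6 ← R6 − (1/3)·R4: [0, 0, 0, 0]
Echelon form has 4 nonzero rows, so rank(C) = 4.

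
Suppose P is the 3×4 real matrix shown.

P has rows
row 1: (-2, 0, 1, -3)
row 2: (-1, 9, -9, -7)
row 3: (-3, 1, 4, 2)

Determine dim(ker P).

1

Row reduce to echelon form.
R2 ← R2 − (1/2)·R1: [0, 9, -19/2, -11/2]
R3 ← R3 − (3/2)·R1: [0, 1, 5/2, 13/2]
R3 ← R3 − (1/9)·R2: [0, 0, 32/9, 64/9]
3 nonzero rows, so rank(P) = 3.
P has 4 columns; by rank–nullity, nullity = 4 − 3 = 1.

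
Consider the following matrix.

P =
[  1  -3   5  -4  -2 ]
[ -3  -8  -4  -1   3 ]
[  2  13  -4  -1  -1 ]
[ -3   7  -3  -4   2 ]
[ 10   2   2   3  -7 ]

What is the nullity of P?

0

Row reduce to echelon form.
R2 ← R2 + (3)·R1: [0, -17, 11, -13, -3]
R3 ← R3 − (2)·R1: [0, 19, -14, 7, 3]
R4 ← R4 + (3)·R1: [0, -2, 12, -16, -4]
R5 ← R5 − (10)·R1: [0, 32, -48, 43, 13]
R3 ← R3 + (19/17)·R2: [0, 0, -29/17, -128/17, -6/17]
R4 ← R4 − (2/17)·R2: [0, 0, 182/17, -246/17, -62/17]
R5 ← R5 + (32/17)·R2: [0, 0, -464/17, 315/17, 125/17]
R4 ← R4 + (182/29)·R3: [0, 0, 0, -1790/29, -170/29]
R5 ← R5 − (16)·R3: [0, 0, 0, 139, 13]
R5 ← R5 + (4031/1790)·R4: [0, 0, 0, 0, -36/179]
5 nonzero rows, so rank(P) = 5.
P has 5 columns; by rank–nullity, nullity = 5 − 5 = 0.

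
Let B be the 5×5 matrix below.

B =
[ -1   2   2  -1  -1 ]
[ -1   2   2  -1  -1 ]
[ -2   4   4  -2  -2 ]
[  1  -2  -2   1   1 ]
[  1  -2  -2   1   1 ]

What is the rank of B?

1

Row reduce to echelon form.
R2 ← R2 − R1: [0, 0, 0, 0, 0]
R3 ← R3 − (2)·R1: [0, 0, 0, 0, 0]
R4 ← R4 + R1: [0, 0, 0, 0, 0]
R5 ← R5 + R1: [0, 0, 0, 0, 0]
Echelon form has 1 nonzero row, so rank(B) = 1.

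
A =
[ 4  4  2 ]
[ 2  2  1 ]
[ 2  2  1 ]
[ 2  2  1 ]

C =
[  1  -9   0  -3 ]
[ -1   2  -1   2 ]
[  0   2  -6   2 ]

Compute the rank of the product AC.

First compute AC:
[[  0, -24, -16,   0],
 [  0, -12,  -8,   0],
 [  0, -12,  -8,   0],
 [  0, -12,  -8,   0]]
Now row reduce the product.
R2 ← R2 − (1/2)·R1: [0, 0, 0, 0]
R3 ← R3 − (1/2)·R1: [0, 0, 0, 0]
R4 ← R4 − (1/2)·R1: [0, 0, 0, 0]
1 nonzero row, so rank(AC) = 1.

1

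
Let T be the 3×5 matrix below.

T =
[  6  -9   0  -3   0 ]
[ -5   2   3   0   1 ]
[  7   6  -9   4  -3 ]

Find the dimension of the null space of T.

Row reduce to echelon form.
R2 ← R2 + (5/6)·R1: [0, -11/2, 3, -5/2, 1]
R3 ← R3 − (7/6)·R1: [0, 33/2, -9, 15/2, -3]
R3 ← R3 + (3)·R2: [0, 0, 0, 0, 0]
2 nonzero rows, so rank(T) = 2.
T has 5 columns; by rank–nullity, nullity = 5 − 2 = 3.

3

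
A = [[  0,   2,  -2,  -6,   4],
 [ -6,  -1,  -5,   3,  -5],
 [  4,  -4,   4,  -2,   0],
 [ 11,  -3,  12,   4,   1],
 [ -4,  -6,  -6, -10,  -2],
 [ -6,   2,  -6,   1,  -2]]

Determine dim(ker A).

1

Row reduce to echelon form.
Swap R1 ↔ R2
R3 ← R3 + (2/3)·R1: [0, -14/3, 2/3, 0, -10/3]
R4 ← R4 + (11/6)·R1: [0, -29/6, 17/6, 19/2, -49/6]
R5 ← R5 − (2/3)·R1: [0, -16/3, -8/3, -12, 4/3]
R6 ← R6 − R1: [0, 3, -1, -2, 3]
R3 ← R3 + (7/3)·R2: [0, 0, -4, -14, 6]
R4 ← R4 + (29/12)·R2: [0, 0, -2, -5, 3/2]
R5 ← R5 + (8/3)·R2: [0, 0, -8, -28, 12]
R6 ← R6 − (3/2)·R2: [0, 0, 2, 7, -3]
R4 ← R4 − (1/2)·R3: [0, 0, 0, 2, -3/2]
R5 ← R5 − (2)·R3: [0, 0, 0, 0, 0]
R6 ← R6 + (1/2)·R3: [0, 0, 0, 0, 0]
4 nonzero rows, so rank(A) = 4.
A has 5 columns; by rank–nullity, nullity = 5 − 4 = 1.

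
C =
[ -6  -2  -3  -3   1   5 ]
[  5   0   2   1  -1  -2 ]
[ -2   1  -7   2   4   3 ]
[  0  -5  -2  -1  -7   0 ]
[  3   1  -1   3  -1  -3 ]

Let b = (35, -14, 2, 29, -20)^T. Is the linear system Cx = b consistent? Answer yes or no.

yes

Row reduce the augmented matrix [C | b].
R2 ← R2 + (5/6)·R1: [0, -5/3, -1/2, -3/2, -1/6, 13/6, 91/6]
R3 ← R3 − (1/3)·R1: [0, 5/3, -6, 3, 11/3, 4/3, -29/3]
R5 ← R5 + (1/2)·R1: [0, 0, -5/2, 3/2, -1/2, -1/2, -5/2]
R3 ← R3 + R2: [0, 0, -13/2, 3/2, 7/2, 7/2, 11/2]
R4 ← R4 − (3)·R2: [0, 0, -1/2, 7/2, -13/2, -13/2, -33/2]
R4 ← R4 − (1/13)·R3: [0, 0, 0, 44/13, -88/13, -88/13, -220/13]
R5 ← R5 − (5/13)·R3: [0, 0, 0, 12/13, -24/13, -24/13, -60/13]
R5 ← R5 − (3/11)·R4: [0, 0, 0, 0, 0, 0, 0]
The echelon form has 4 nonzero rows, and every pivot lies in the first 6 columns, so rank(C) = rank([C|b]) = 4.
The system is consistent.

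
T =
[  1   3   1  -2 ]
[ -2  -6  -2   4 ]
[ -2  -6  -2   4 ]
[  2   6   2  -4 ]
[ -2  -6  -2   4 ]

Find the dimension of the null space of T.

3

Row reduce to echelon form.
R2 ← R2 + (2)·R1: [0, 0, 0, 0]
R3 ← R3 + (2)·R1: [0, 0, 0, 0]
R4 ← R4 − (2)·R1: [0, 0, 0, 0]
R5 ← R5 + (2)·R1: [0, 0, 0, 0]
1 nonzero row, so rank(T) = 1.
T has 4 columns; by rank–nullity, nullity = 4 − 1 = 3.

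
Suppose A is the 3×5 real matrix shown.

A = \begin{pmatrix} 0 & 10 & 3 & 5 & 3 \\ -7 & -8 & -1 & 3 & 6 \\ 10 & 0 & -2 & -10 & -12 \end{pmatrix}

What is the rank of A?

2

Row reduce to echelon form.
Swap R1 ↔ R2
R3 ← R3 + (10/7)·R1: [0, -80/7, -24/7, -40/7, -24/7]
R3 ← R3 + (8/7)·R2: [0, 0, 0, 0, 0]
Echelon form has 2 nonzero rows, so rank(A) = 2.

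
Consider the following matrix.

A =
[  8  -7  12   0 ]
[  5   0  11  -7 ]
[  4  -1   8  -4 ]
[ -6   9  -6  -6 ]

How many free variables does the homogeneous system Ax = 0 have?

Row reduce to echelon form.
R2 ← R2 − (5/8)·R1: [0, 35/8, 7/2, -7]
R3 ← R3 − (1/2)·R1: [0, 5/2, 2, -4]
R4 ← R4 + (3/4)·R1: [0, 15/4, 3, -6]
R3 ← R3 − (4/7)·R2: [0, 0, 0, 0]
R4 ← R4 − (6/7)·R2: [0, 0, 0, 0]
2 nonzero rows, so rank(A) = 2.
A has 4 columns; by rank–nullity, nullity = 4 − 2 = 2.

2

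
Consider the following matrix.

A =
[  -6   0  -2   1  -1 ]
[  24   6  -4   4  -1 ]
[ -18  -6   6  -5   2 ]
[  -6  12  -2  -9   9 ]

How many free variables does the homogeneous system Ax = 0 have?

2

Row reduce to echelon form.
R2 ← R2 + (4)·R1: [0, 6, -12, 8, -5]
R3 ← R3 − (3)·R1: [0, -6, 12, -8, 5]
R4 ← R4 − R1: [0, 12, 0, -10, 10]
R3 ← R3 + R2: [0, 0, 0, 0, 0]
R4 ← R4 − (2)·R2: [0, 0, 24, -26, 20]
Swap R3 ↔ R4
3 nonzero rows, so rank(A) = 3.
A has 5 columns; by rank–nullity, nullity = 5 − 3 = 2.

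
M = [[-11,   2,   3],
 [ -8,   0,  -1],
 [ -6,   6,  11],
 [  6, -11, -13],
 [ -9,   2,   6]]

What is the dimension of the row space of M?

Row reduce to echelon form.
R2 ← R2 − (8/11)·R1: [0, -16/11, -35/11]
R3 ← R3 − (6/11)·R1: [0, 54/11, 103/11]
R4 ← R4 + (6/11)·R1: [0, -109/11, -125/11]
R5 ← R5 − (9/11)·R1: [0, 4/11, 39/11]
R3 ← R3 + (27/8)·R2: [0, 0, -11/8]
R4 ← R4 − (109/16)·R2: [0, 0, 165/16]
R5 ← R5 + (1/4)·R2: [0, 0, 11/4]
R4 ← R4 + (15/2)·R3: [0, 0, 0]
R5 ← R5 + (2)·R3: [0, 0, 0]
Echelon form has 3 nonzero rows, so rank(M) = 3.
The row space has dimension equal to the rank: 3.

3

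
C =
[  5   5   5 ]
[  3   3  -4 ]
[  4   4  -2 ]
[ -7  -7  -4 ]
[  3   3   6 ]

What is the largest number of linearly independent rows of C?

Row reduce to echelon form.
R2 ← R2 − (3/5)·R1: [0, 0, -7]
R3 ← R3 − (4/5)·R1: [0, 0, -6]
R4 ← R4 + (7/5)·R1: [0, 0, 3]
R5 ← R5 − (3/5)·R1: [0, 0, 3]
R3 ← R3 − (6/7)·R2: [0, 0, 0]
R4 ← R4 + (3/7)·R2: [0, 0, 0]
R5 ← R5 + (3/7)·R2: [0, 0, 0]
Echelon form has 2 nonzero rows, so rank(C) = 2.
The rank gives the maximum number of linearly independent rows: 2.

2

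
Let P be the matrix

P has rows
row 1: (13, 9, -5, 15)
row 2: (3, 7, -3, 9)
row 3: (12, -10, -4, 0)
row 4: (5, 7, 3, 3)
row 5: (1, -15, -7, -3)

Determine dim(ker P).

1

Row reduce to echelon form.
R2 ← R2 − (3/13)·R1: [0, 64/13, -24/13, 72/13]
R3 ← R3 − (12/13)·R1: [0, -238/13, 8/13, -180/13]
R4 ← R4 − (5/13)·R1: [0, 46/13, 64/13, -36/13]
R5 ← R5 − (1/13)·R1: [0, -204/13, -86/13, -54/13]
R3 ← R3 + (119/32)·R2: [0, 0, -25/4, 27/4]
R4 ← R4 − (23/32)·R2: [0, 0, 25/4, -27/4]
R5 ← R5 + (51/16)·R2: [0, 0, -25/2, 27/2]
R4 ← R4 + R3: [0, 0, 0, 0]
R5 ← R5 − (2)·R3: [0, 0, 0, 0]
3 nonzero rows, so rank(P) = 3.
P has 4 columns; by rank–nullity, nullity = 4 − 3 = 1.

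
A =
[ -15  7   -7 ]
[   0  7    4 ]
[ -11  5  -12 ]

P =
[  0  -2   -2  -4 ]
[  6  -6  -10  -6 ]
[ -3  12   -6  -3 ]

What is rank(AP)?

First compute AP:
[[ 63, -96,   2,  39],
 [ 30,   6, -94, -54],
 [ 66, -152,  44,  50]]
Now row reduce the product.
R2 ← R2 − (10/21)·R1: [0, 362/7, -1994/21, -508/7]
R3 ← R3 − (22/21)·R1: [0, -360/7, 880/21, 64/7]
R3 ← R3 + (180/181)·R2: [0, 0, -28520/543, -11408/181]
3 nonzero rows, so rank(AP) = 3.

3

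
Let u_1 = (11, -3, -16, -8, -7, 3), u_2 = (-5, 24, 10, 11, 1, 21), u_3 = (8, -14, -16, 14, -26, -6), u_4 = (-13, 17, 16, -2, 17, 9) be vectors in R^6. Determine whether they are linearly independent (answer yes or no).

Form the matrix with these vectors as rows and row reduce.
R2 ← R2 + (5/11)·R1: [0, 249/11, 30/11, 81/11, -24/11, 246/11]
R3 ← R3 − (8/11)·R1: [0, -130/11, -48/11, 218/11, -230/11, -90/11]
R4 ← R4 + (13/11)·R1: [0, 148/11, -32/11, -126/11, 96/11, 138/11]
R3 ← R3 + (130/249)·R2: [0, 0, -244/83, 1964/83, -1830/83, 290/83]
R4 ← R4 − (148/249)·R2: [0, 0, -376/83, -1314/83, 832/83, -62/83]
R4 ← R4 − (94/61)·R3: [0, 0, 0, -3190/61, 44, -374/61]
4 nonzero rows, so the 4 vectors span a space of dimension 4.
Since 4 = 4, the vectors are linearly independent.

yes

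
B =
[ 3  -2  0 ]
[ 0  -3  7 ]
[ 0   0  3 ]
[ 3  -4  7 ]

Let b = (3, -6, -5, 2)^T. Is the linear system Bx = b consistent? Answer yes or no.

no

Row reduce the augmented matrix [B | b].
R4 ← R4 − R1: [0, -2, 7, -1]
R4 ← R4 − (2/3)·R2: [0, 0, 7/3, 3]
R4 ← R4 − (7/9)·R3: [0, 0, 0, 62/9]
The echelon form has 4 nonzero rows; the last pivot sits in the augmented column, so rank(B) = 3 but rank([B|b]) = 4.
Since the ranks differ, the system is inconsistent.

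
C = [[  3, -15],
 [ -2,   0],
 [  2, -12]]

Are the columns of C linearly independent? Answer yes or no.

yes

Row reduce C to echelon form.
R2 ← R2 + (2/3)·R1: [0, -10]
R3 ← R3 − (2/3)·R1: [0, -2]
R3 ← R3 − (1/5)·R2: [0, 0]
2 pivots among 2 columns.
Every column is a pivot column, so the columns are linearly independent.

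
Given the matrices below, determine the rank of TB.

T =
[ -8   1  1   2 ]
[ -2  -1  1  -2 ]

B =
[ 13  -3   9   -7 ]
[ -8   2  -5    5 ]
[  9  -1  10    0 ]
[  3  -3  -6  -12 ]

First compute TB:
[[-97,  19, -79,  37],
 [-15,   9,   9,  33]]
Now row reduce the product.
R2 ← R2 − (15/97)·R1: [0, 588/97, 2058/97, 2646/97]
2 nonzero rows, so rank(TB) = 2.

2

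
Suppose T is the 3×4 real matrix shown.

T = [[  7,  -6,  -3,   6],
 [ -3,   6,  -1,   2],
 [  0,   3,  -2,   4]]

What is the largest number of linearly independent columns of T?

Row reduce to echelon form.
R2 ← R2 + (3/7)·R1: [0, 24/7, -16/7, 32/7]
R3 ← R3 − (7/8)·R2: [0, 0, 0, 0]
Echelon form has 2 nonzero rows, so rank(T) = 2.
The rank gives the maximum number of linearly independent columns: 2.

2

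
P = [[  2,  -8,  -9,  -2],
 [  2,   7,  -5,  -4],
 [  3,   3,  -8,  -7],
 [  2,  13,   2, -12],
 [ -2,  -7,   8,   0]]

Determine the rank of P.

3

Row reduce to echelon form.
R2 ← R2 − R1: [0, 15, 4, -2]
R3 ← R3 − (3/2)·R1: [0, 15, 11/2, -4]
R4 ← R4 − R1: [0, 21, 11, -10]
R5 ← R5 + R1: [0, -15, -1, -2]
R3 ← R3 − R2: [0, 0, 3/2, -2]
R4 ← R4 − (7/5)·R2: [0, 0, 27/5, -36/5]
R5 ← R5 + R2: [0, 0, 3, -4]
R4 ← R4 − (18/5)·R3: [0, 0, 0, 0]
R5 ← R5 − (2)·R3: [0, 0, 0, 0]
Echelon form has 3 nonzero rows, so rank(P) = 3.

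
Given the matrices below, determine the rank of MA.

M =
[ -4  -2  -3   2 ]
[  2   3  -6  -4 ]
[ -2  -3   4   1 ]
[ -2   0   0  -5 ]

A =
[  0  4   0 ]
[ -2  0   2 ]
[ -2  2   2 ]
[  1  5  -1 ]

2

First compute MA:
[[ 12, -12, -12],
 [  2, -24,  -2],
 [ -1,   5,   1],
 [ -5, -33,   5]]
Now row reduce the product.
R2 ← R2 − (1/6)·R1: [0, -22, 0]
R3 ← R3 + (1/12)·R1: [0, 4, 0]
R4 ← R4 + (5/12)·R1: [0, -38, 0]
R3 ← R3 + (2/11)·R2: [0, 0, 0]
R4 ← R4 − (19/11)·R2: [0, 0, 0]
2 nonzero rows, so rank(MA) = 2.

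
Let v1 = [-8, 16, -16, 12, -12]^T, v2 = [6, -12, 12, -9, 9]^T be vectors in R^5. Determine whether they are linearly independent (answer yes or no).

no

Form the matrix with these vectors as rows and row reduce.
R2 ← R2 + (3/4)·R1: [0, 0, 0, 0, 0]
1 nonzero row, so the 2 vectors span a space of dimension 1.
Since 1 < 2, the vectors are linearly dependent.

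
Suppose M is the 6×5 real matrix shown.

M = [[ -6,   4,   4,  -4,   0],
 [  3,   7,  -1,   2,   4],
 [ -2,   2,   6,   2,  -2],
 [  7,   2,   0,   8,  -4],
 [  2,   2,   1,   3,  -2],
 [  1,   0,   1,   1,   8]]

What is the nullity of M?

1

Row reduce to echelon form.
R2 ← R2 + (1/2)·R1: [0, 9, 1, 0, 4]
R3 ← R3 − (1/3)·R1: [0, 2/3, 14/3, 10/3, -2]
R4 ← R4 + (7/6)·R1: [0, 20/3, 14/3, 10/3, -4]
R5 ← R5 + (1/3)·R1: [0, 10/3, 7/3, 5/3, -2]
R6 ← R6 + (1/6)·R1: [0, 2/3, 5/3, 1/3, 8]
R3 ← R3 − (2/27)·R2: [0, 0, 124/27, 10/3, -62/27]
R4 ← R4 − (20/27)·R2: [0, 0, 106/27, 10/3, -188/27]
R5 ← R5 − (10/27)·R2: [0, 0, 53/27, 5/3, -94/27]
R6 ← R6 − (2/27)·R2: [0, 0, 43/27, 1/3, 208/27]
R4 ← R4 − (53/62)·R3: [0, 0, 0, 15/31, -5]
R5 ← R5 − (53/124)·R3: [0, 0, 0, 15/62, -5/2]
R6 ← R6 − (43/124)·R3: [0, 0, 0, -51/62, 17/2]
R5 ← R5 − (1/2)·R4: [0, 0, 0, 0, 0]
R6 ← R6 + (17/10)·R4: [0, 0, 0, 0, 0]
4 nonzero rows, so rank(M) = 4.
M has 5 columns; by rank–nullity, nullity = 5 − 4 = 1.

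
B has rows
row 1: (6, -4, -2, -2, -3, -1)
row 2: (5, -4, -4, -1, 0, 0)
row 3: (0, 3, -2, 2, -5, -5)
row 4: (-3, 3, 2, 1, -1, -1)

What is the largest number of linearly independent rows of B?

3

Row reduce to echelon form.
R2 ← R2 − (5/6)·R1: [0, -2/3, -7/3, 2/3, 5/2, 5/6]
R4 ← R4 + (1/2)·R1: [0, 1, 1, 0, -5/2, -3/2]
R3 ← R3 + (9/2)·R2: [0, 0, -25/2, 5, 25/4, -5/4]
R4 ← R4 + (3/2)·R2: [0, 0, -5/2, 1, 5/4, -1/4]
R4 ← R4 − (1/5)·R3: [0, 0, 0, 0, 0, 0]
Echelon form has 3 nonzero rows, so rank(B) = 3.
The rank gives the maximum number of linearly independent rows: 3.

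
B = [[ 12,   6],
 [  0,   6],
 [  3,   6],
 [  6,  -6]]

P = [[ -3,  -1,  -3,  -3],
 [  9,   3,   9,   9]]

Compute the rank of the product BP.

First compute BP:
[[ 18,   6,  18,  18],
 [ 54,  18,  54,  54],
 [ 45,  15,  45,  45],
 [-72, -24, -72, -72]]
Now row reduce the product.
R2 ← R2 − (3)·R1: [0, 0, 0, 0]
R3 ← R3 − (5/2)·R1: [0, 0, 0, 0]
R4 ← R4 + (4)·R1: [0, 0, 0, 0]
1 nonzero row, so rank(BP) = 1.

1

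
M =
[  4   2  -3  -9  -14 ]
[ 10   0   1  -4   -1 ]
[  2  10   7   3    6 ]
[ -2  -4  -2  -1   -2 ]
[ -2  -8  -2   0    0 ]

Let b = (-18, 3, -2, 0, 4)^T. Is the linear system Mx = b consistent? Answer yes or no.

Row reduce the augmented matrix [M | b].
R2 ← R2 − (5/2)·R1: [0, -5, 17/2, 37/2, 34, 48]
R3 ← R3 − (1/2)·R1: [0, 9, 17/2, 15/2, 13, 7]
R4 ← R4 + (1/2)·R1: [0, -3, -7/2, -11/2, -9, -9]
R5 ← R5 + (1/2)·R1: [0, -7, -7/2, -9/2, -7, -5]
R3 ← R3 + (9/5)·R2: [0, 0, 119/5, 204/5, 371/5, 467/5]
R4 ← R4 − (3/5)·R2: [0, 0, -43/5, -83/5, -147/5, -189/5]
R5 ← R5 − (7/5)·R2: [0, 0, -77/5, -152/5, -273/5, -361/5]
R4 ← R4 + (43/119)·R3: [0, 0, 0, -13/7, -44/17, -482/119]
R5 ← R5 + (11/17)·R3: [0, 0, 0, -4, -112/17, -200/17]
R5 ← R5 − (28/13)·R4: [0, 0, 0, 0, -224/221, -672/221]
The echelon form has 5 nonzero rows, and every pivot lies in the first 5 columns, so rank(M) = rank([M|b]) = 5.
The system is consistent.

yes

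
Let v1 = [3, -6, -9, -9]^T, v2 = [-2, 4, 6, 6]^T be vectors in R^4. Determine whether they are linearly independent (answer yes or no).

no

Form the matrix with these vectors as rows and row reduce.
R2 ← R2 + (2/3)·R1: [0, 0, 0, 0]
1 nonzero row, so the 2 vectors span a space of dimension 1.
Since 1 < 2, the vectors are linearly dependent.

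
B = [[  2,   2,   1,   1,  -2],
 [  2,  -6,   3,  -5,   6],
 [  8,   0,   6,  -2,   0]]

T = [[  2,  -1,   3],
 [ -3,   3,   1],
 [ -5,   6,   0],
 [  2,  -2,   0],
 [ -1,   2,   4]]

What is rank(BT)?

2

First compute BT:
[[ -3,   4,   0],
 [ -9,  20,  24],
 [-18,  32,  24]]
Now row reduce the product.
R2 ← R2 − (3)·R1: [0, 8, 24]
R3 ← R3 − (6)·R1: [0, 8, 24]
R3 ← R3 − R2: [0, 0, 0]
2 nonzero rows, so rank(BT) = 2.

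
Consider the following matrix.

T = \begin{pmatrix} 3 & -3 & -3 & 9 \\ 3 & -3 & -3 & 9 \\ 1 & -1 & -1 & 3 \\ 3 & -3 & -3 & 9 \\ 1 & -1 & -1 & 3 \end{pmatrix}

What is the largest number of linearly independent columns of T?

1

Row reduce to echelon form.
R2 ← R2 − R1: [0, 0, 0, 0]
R3 ← R3 − (1/3)·R1: [0, 0, 0, 0]
R4 ← R4 − R1: [0, 0, 0, 0]
R5 ← R5 − (1/3)·R1: [0, 0, 0, 0]
Echelon form has 1 nonzero row, so rank(T) = 1.
The rank gives the maximum number of linearly independent columns: 1.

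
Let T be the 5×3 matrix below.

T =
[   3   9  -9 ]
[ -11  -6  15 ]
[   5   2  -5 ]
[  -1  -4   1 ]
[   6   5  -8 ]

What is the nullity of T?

Row reduce to echelon form.
R2 ← R2 + (11/3)·R1: [0, 27, -18]
R3 ← R3 − (5/3)·R1: [0, -13, 10]
R4 ← R4 + (1/3)·R1: [0, -1, -2]
R5 ← R5 − (2)·R1: [0, -13, 10]
R3 ← R3 + (13/27)·R2: [0, 0, 4/3]
R4 ← R4 + (1/27)·R2: [0, 0, -8/3]
R5 ← R5 + (13/27)·R2: [0, 0, 4/3]
R4 ← R4 + (2)·R3: [0, 0, 0]
R5 ← R5 − R3: [0, 0, 0]
3 nonzero rows, so rank(T) = 3.
T has 3 columns; by rank–nullity, nullity = 3 − 3 = 0.

0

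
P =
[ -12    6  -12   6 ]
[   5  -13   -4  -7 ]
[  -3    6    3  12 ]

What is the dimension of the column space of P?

Row reduce to echelon form.
R2 ← R2 + (5/12)·R1: [0, -21/2, -9, -9/2]
R3 ← R3 − (1/4)·R1: [0, 9/2, 6, 21/2]
R3 ← R3 + (3/7)·R2: [0, 0, 15/7, 60/7]
Echelon form has 3 nonzero rows, so rank(P) = 3.
The column space has dimension equal to the rank: 3.

3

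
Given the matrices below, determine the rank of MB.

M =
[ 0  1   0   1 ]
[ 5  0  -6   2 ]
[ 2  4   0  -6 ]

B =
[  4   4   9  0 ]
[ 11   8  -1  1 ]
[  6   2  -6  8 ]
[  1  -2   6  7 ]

First compute MB:
[[ 12,   6,   5,   8],
 [-14,   4,  93, -34],
 [ 46,  52, -22, -38]]
Now row reduce the product.
R2 ← R2 + (7/6)·R1: [0, 11, 593/6, -74/3]
R3 ← R3 − (23/6)·R1: [0, 29, -247/6, -206/3]
R3 ← R3 − (29/11)·R2: [0, 0, -3319/11, -40/11]
3 nonzero rows, so rank(MB) = 3.

3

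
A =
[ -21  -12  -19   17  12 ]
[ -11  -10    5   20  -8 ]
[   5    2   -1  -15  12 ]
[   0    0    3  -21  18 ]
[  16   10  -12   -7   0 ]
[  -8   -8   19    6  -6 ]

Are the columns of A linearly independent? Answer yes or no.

no

Row reduce A to echelon form.
R2 ← R2 − (11/21)·R1: [0, -26/7, 314/21, 233/21, -100/7]
R3 ← R3 + (5/21)·R1: [0, -6/7, -116/21, -230/21, 104/7]
R5 ← R5 + (16/21)·R1: [0, 6/7, -556/21, 125/21, 64/7]
R6 ← R6 − (8/21)·R1: [0, -24/7, 551/21, -10/21, -74/7]
R3 ← R3 − (3/13)·R2: [0, 0, -350/39, -527/39, 236/13]
R5 ← R5 + (3/13)·R2: [0, 0, -898/39, 332/39, 76/13]
R6 ← R6 − (12/13)·R2: [0, 0, 485/39, -418/39, 34/13]
R4 ← R4 + (117/350)·R3: [0, 0, 0, -8931/350, 4212/175]
R5 ← R5 − (449/175)·R3: [0, 0, 0, 7557/175, -7128/175]
R6 ← R6 + (97/70)·R3: [0, 0, 0, -2061/70, 972/35]
R5 ← R5 + (22/13)·R4: [0, 0, 0, 0, 0]
R6 ← R6 − (15/13)·R4: [0, 0, 0, 0, 0]
4 pivots among 5 columns.
Only 4 < 5 pivot columns, so the columns are linearly dependent.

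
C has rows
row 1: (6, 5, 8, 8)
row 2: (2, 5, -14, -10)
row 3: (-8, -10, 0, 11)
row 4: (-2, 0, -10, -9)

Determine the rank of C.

4

Row reduce to echelon form.
R2 ← R2 − (1/3)·R1: [0, 10/3, -50/3, -38/3]
R3 ← R3 + (4/3)·R1: [0, -10/3, 32/3, 65/3]
R4 ← R4 + (1/3)·R1: [0, 5/3, -22/3, -19/3]
R3 ← R3 + R2: [0, 0, -6, 9]
R4 ← R4 − (1/2)·R2: [0, 0, 1, 0]
R4 ← R4 + (1/6)·R3: [0, 0, 0, 3/2]
Echelon form has 4 nonzero rows, so rank(C) = 4.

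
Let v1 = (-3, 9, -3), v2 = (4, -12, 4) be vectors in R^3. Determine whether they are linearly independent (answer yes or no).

no

Form the matrix with these vectors as rows and row reduce.
R2 ← R2 + (4/3)·R1: [0, 0, 0]
1 nonzero row, so the 2 vectors span a space of dimension 1.
Since 1 < 2, the vectors are linearly dependent.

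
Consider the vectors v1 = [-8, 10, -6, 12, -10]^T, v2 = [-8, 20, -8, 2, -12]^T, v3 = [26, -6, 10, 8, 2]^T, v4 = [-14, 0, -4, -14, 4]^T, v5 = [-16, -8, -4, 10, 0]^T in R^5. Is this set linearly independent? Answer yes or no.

Form the matrix with these vectors as rows and row reduce.
R2 ← R2 − R1: [0, 10, -2, -10, -2]
R3 ← R3 + (13/4)·R1: [0, 53/2, -19/2, 47, -61/2]
R4 ← R4 − (7/4)·R1: [0, -35/2, 13/2, -35, 43/2]
R5 ← R5 − (2)·R1: [0, -28, 8, -14, 20]
R3 ← R3 − (53/20)·R2: [0, 0, -21/5, 147/2, -126/5]
R4 ← R4 + (7/4)·R2: [0, 0, 3, -105/2, 18]
R5 ← R5 + (14/5)·R2: [0, 0, 12/5, -42, 72/5]
R4 ← R4 + (5/7)·R3: [0, 0, 0, 0, 0]
R5 ← R5 + (4/7)·R3: [0, 0, 0, 0, 0]
3 nonzero rows, so the 5 vectors span a space of dimension 3.
Since 3 < 5, the vectors are linearly dependent.

no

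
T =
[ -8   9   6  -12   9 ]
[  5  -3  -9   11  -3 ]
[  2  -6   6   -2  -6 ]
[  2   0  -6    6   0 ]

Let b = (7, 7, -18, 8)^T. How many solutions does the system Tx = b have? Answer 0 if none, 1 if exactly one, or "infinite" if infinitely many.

infinite

Row reduce the augmented matrix [T | b].
R2 ← R2 + (5/8)·R1: [0, 21/8, -21/4, 7/2, 21/8, 91/8]
R3 ← R3 + (1/4)·R1: [0, -15/4, 15/2, -5, -15/4, -65/4]
R4 ← R4 + (1/4)·R1: [0, 9/4, -9/2, 3, 9/4, 39/4]
R3 ← R3 + (10/7)·R2: [0, 0, 0, 0, 0, 0]
R4 ← R4 − (6/7)·R2: [0, 0, 0, 0, 0, 0]
The echelon form has 2 nonzero rows, and every pivot lies in the first 5 columns, so rank(T) = rank([T|b]) = 2.
The system is consistent.
rank = 2 < 5 unknowns, so there are infinitely many solutions.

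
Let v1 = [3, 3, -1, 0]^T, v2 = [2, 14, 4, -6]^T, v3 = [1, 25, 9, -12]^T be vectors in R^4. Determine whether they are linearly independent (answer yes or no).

Form the matrix with these vectors as rows and row reduce.
R2 ← R2 − (2/3)·R1: [0, 12, 14/3, -6]
R3 ← R3 − (1/3)·R1: [0, 24, 28/3, -12]
R3 ← R3 − (2)·R2: [0, 0, 0, 0]
2 nonzero rows, so the 3 vectors span a space of dimension 2.
Since 2 < 3, the vectors are linearly dependent.

no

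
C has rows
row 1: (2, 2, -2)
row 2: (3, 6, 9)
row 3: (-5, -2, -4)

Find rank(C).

Row reduce to echelon form.
R2 ← R2 − (3/2)·R1: [0, 3, 12]
R3 ← R3 + (5/2)·R1: [0, 3, -9]
R3 ← R3 − R2: [0, 0, -21]
Echelon form has 3 nonzero rows, so rank(C) = 3.

3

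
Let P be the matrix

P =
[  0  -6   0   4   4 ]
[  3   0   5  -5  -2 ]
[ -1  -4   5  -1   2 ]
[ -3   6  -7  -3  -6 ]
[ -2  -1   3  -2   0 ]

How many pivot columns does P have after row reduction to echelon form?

4

Row reduce to echelon form.
Swap R1 ↔ R2
R3 ← R3 + (1/3)·R1: [0, -4, 20/3, -8/3, 4/3]
R4 ← R4 + R1: [0, 6, -2, -8, -8]
R5 ← R5 + (2/3)·R1: [0, -1, 19/3, -16/3, -4/3]
R3 ← R3 − (2/3)·R2: [0, 0, 20/3, -16/3, -4/3]
R4 ← R4 + R2: [0, 0, -2, -4, -4]
R5 ← R5 − (1/6)·R2: [0, 0, 19/3, -6, -2]
R4 ← R4 + (3/10)·R3: [0, 0, 0, -28/5, -22/5]
R5 ← R5 − (19/20)·R3: [0, 0, 0, -14/15, -11/15]
R5 ← R5 − (1/6)·R4: [0, 0, 0, 0, 0]
Echelon form has 4 nonzero rows, so rank(P) = 4.
Each nonzero row contributes one pivot column: 4 pivot columns.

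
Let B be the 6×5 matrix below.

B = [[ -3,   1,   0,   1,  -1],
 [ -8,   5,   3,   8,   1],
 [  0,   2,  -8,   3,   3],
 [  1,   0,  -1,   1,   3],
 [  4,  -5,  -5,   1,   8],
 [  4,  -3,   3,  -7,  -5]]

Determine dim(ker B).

0

Row reduce to echelon form.
R2 ← R2 − (8/3)·R1: [0, 7/3, 3, 16/3, 11/3]
R4 ← R4 + (1/3)·R1: [0, 1/3, -1, 4/3, 8/3]
R5 ← R5 + (4/3)·R1: [0, -11/3, -5, 7/3, 20/3]
R6 ← R6 + (4/3)·R1: [0, -5/3, 3, -17/3, -19/3]
R3 ← R3 − (6/7)·R2: [0, 0, -74/7, -11/7, -1/7]
R4 ← R4 − (1/7)·R2: [0, 0, -10/7, 4/7, 15/7]
R5 ← R5 + (11/7)·R2: [0, 0, -2/7, 75/7, 87/7]
R6 ← R6 + (5/7)·R2: [0, 0, 36/7, -13/7, -26/7]
R4 ← R4 − (5/37)·R3: [0, 0, 0, 29/37, 80/37]
R5 ← R5 − (1/37)·R3: [0, 0, 0, 398/37, 460/37]
R6 ← R6 + (18/37)·R3: [0, 0, 0, -97/37, -140/37]
R5 ← R5 − (398/29)·R4: [0, 0, 0, 0, -500/29]
R6 ← R6 + (97/29)·R4: [0, 0, 0, 0, 100/29]
R6 ← R6 + (1/5)·R5: [0, 0, 0, 0, 0]
5 nonzero rows, so rank(B) = 5.
B has 5 columns; by rank–nullity, nullity = 5 − 5 = 0.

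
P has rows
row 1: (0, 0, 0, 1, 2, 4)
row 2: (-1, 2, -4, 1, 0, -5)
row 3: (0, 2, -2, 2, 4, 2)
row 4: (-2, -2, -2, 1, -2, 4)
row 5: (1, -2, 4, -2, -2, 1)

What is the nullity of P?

Row reduce to echelon form.
Swap R1 ↔ R2
R4 ← R4 − (2)·R1: [0, -6, 6, -1, -2, 14]
R5 ← R5 + R1: [0, 0, 0, -1, -2, -4]
Swap R2 ↔ R3
R4 ← R4 + (3)·R2: [0, 0, 0, 5, 10, 20]
R4 ← R4 − (5)·R3: [0, 0, 0, 0, 0, 0]
R5 ← R5 + R3: [0, 0, 0, 0, 0, 0]
3 nonzero rows, so rank(P) = 3.
P has 6 columns; by rank–nullity, nullity = 6 − 3 = 3.

3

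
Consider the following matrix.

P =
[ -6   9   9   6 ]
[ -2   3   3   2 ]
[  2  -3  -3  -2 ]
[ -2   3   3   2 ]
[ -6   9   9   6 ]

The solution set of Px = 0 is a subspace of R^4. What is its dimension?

Row reduce to echelon form.
R2 ← R2 − (1/3)·R1: [0, 0, 0, 0]
R3 ← R3 + (1/3)·R1: [0, 0, 0, 0]
R4 ← R4 − (1/3)·R1: [0, 0, 0, 0]
R5 ← R5 − R1: [0, 0, 0, 0]
1 nonzero row, so rank(P) = 1.
P has 4 columns; by rank–nullity, nullity = 4 − 1 = 3.

3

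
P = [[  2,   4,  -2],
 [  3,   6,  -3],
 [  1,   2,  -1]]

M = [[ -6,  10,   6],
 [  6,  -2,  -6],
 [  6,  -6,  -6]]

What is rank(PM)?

First compute PM:
[[  0,  24,   0],
 [  0,  36,   0],
 [  0,  12,   0]]
Now row reduce the product.
R2 ← R2 − (3/2)·R1: [0, 0, 0]
R3 ← R3 − (1/2)·R1: [0, 0, 0]
1 nonzero row, so rank(PM) = 1.

1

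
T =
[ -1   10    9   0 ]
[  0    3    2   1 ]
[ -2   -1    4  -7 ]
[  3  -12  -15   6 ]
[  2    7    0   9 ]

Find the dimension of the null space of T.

2

Row reduce to echelon form.
R3 ← R3 − (2)·R1: [0, -21, -14, -7]
R4 ← R4 + (3)·R1: [0, 18, 12, 6]
R5 ← R5 + (2)·R1: [0, 27, 18, 9]
R3 ← R3 + (7)·R2: [0, 0, 0, 0]
R4 ← R4 − (6)·R2: [0, 0, 0, 0]
R5 ← R5 − (9)·R2: [0, 0, 0, 0]
2 nonzero rows, so rank(T) = 2.
T has 4 columns; by rank–nullity, nullity = 4 − 2 = 2.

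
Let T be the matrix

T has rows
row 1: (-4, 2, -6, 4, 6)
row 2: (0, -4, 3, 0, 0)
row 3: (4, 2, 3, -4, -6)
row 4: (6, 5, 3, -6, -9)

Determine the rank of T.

2

Row reduce to echelon form.
R3 ← R3 + R1: [0, 4, -3, 0, 0]
R4 ← R4 + (3/2)·R1: [0, 8, -6, 0, 0]
R3 ← R3 + R2: [0, 0, 0, 0, 0]
R4 ← R4 + (2)·R2: [0, 0, 0, 0, 0]
Echelon form has 2 nonzero rows, so rank(T) = 2.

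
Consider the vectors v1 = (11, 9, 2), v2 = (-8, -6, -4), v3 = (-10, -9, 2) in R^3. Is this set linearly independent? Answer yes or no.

Form the matrix with these vectors as rows and row reduce.
R2 ← R2 + (8/11)·R1: [0, 6/11, -28/11]
R3 ← R3 + (10/11)·R1: [0, -9/11, 42/11]
R3 ← R3 + (3/2)·R2: [0, 0, 0]
2 nonzero rows, so the 3 vectors span a space of dimension 2.
Since 2 < 3, the vectors are linearly dependent.

no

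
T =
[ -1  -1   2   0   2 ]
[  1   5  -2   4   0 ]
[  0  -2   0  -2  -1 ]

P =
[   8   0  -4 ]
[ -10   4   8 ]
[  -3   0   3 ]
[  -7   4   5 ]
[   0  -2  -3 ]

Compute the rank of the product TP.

2

First compute TP:
[[ -4,  -8,  -4],
 [-64,  36,  50],
 [ 34, -14, -23]]
Now row reduce the product.
R2 ← R2 − (16)·R1: [0, 164, 114]
R3 ← R3 + (17/2)·R1: [0, -82, -57]
R3 ← R3 + (1/2)·R2: [0, 0, 0]
2 nonzero rows, so rank(TP) = 2.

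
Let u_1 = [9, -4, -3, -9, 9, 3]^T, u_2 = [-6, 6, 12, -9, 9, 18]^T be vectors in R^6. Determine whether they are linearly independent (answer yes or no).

Form the matrix with these vectors as rows and row reduce.
R2 ← R2 + (2/3)·R1: [0, 10/3, 10, -15, 15, 20]
2 nonzero rows, so the 2 vectors span a space of dimension 2.
Since 2 = 2, the vectors are linearly independent.

yes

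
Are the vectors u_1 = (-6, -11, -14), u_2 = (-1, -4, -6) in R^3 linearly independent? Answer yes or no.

yes

Form the matrix with these vectors as rows and row reduce.
R2 ← R2 − (1/6)·R1: [0, -13/6, -11/3]
2 nonzero rows, so the 2 vectors span a space of dimension 2.
Since 2 = 2, the vectors are linearly independent.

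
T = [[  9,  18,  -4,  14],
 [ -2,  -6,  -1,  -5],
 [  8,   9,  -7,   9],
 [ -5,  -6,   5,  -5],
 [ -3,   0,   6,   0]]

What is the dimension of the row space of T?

Row reduce to echelon form.
R2 ← R2 + (2/9)·R1: [0, -2, -17/9, -17/9]
R3 ← R3 − (8/9)·R1: [0, -7, -31/9, -31/9]
R4 ← R4 + (5/9)·R1: [0, 4, 25/9, 25/9]
R5 ← R5 + (1/3)·R1: [0, 6, 14/3, 14/3]
R3 ← R3 − (7/2)·R2: [0, 0, 19/6, 19/6]
R4 ← R4 + (2)·R2: [0, 0, -1, -1]
R5 ← R5 + (3)·R2: [0, 0, -1, -1]
R4 ← R4 + (6/19)·R3: [0, 0, 0, 0]
R5 ← R5 + (6/19)·R3: [0, 0, 0, 0]
Echelon form has 3 nonzero rows, so rank(T) = 3.
The row space has dimension equal to the rank: 3.

3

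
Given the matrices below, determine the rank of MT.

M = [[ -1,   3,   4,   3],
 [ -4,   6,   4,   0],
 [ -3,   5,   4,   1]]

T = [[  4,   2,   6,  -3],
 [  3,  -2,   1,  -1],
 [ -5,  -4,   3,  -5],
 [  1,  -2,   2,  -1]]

2

First compute MT:
[[-12, -30,  15, -23],
 [-18, -36,  -6, -14],
 [-16, -34,   1, -17]]
Now row reduce the product.
R2 ← R2 − (3/2)·R1: [0, 9, -57/2, 41/2]
R3 ← R3 − (4/3)·R1: [0, 6, -19, 41/3]
R3 ← R3 − (2/3)·R2: [0, 0, 0, 0]
2 nonzero rows, so rank(MT) = 2.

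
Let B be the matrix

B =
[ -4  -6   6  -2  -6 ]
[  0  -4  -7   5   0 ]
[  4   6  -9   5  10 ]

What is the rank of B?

3

Row reduce to echelon form.
R3 ← R3 + R1: [0, 0, -3, 3, 4]
Echelon form has 3 nonzero rows, so rank(B) = 3.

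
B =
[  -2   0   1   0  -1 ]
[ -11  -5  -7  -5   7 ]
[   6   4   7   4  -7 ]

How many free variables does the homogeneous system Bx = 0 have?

3

Row reduce to echelon form.
R2 ← R2 − (11/2)·R1: [0, -5, -25/2, -5, 25/2]
R3 ← R3 + (3)·R1: [0, 4, 10, 4, -10]
R3 ← R3 + (4/5)·R2: [0, 0, 0, 0, 0]
2 nonzero rows, so rank(B) = 2.
B has 5 columns; by rank–nullity, nullity = 5 − 2 = 3.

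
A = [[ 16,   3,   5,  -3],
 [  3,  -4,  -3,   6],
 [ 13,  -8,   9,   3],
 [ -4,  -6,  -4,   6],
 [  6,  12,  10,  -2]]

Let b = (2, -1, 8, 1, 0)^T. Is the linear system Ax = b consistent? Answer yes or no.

no

Row reduce the augmented matrix [A | b].
R2 ← R2 − (3/16)·R1: [0, -73/16, -63/16, 105/16, -11/8]
R3 ← R3 − (13/16)·R1: [0, -167/16, 79/16, 87/16, 51/8]
R4 ← R4 + (1/4)·R1: [0, -21/4, -11/4, 21/4, 3/2]
R5 ← R5 − (3/8)·R1: [0, 87/8, 65/8, -7/8, -3/4]
R3 ← R3 − (167/73)·R2: [0, 0, 1018/73, -699/73, 695/73]
R4 ← R4 − (84/73)·R2: [0, 0, 130/73, -168/73, 225/73]
R5 ← R5 + (174/73)·R2: [0, 0, -92/73, 1078/73, -294/73]
R4 ← R4 − (65/509)·R3: [0, 0, 0, -549/509, 950/509]
R5 ← R5 + (46/509)·R3: [0, 0, 0, 7076/509, -1612/509]
R5 ← R5 + (116/9)·R4: [0, 0, 0, 0, 188/9]
The echelon form has 5 nonzero rows; the last pivot sits in the augmented column, so rank(A) = 4 but rank([A|b]) = 5.
Since the ranks differ, the system is inconsistent.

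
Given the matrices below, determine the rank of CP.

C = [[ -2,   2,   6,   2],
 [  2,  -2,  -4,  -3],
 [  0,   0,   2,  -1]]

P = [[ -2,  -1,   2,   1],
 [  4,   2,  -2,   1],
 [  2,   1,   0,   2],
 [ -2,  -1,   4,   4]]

2

First compute CP:
[[ 20,  10,   0,  20],
 [-14,  -7,  -4, -20],
 [  6,   3,  -4,   0]]
Now row reduce the product.
R2 ← R2 + (7/10)·R1: [0, 0, -4, -6]
R3 ← R3 − (3/10)·R1: [0, 0, -4, -6]
R3 ← R3 − R2: [0, 0, 0, 0]
2 nonzero rows, so rank(CP) = 2.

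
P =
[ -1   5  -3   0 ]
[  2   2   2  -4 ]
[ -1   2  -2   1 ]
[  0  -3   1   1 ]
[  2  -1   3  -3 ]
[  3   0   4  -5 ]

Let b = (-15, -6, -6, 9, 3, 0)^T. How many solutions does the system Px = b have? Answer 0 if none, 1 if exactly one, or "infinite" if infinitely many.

Row reduce the augmented matrix [P | b].
R2 ← R2 + (2)·R1: [0, 12, -4, -4, -36]
R3 ← R3 − R1: [0, -3, 1, 1, 9]
R5 ← R5 + (2)·R1: [0, 9, -3, -3, -27]
R6 ← R6 + (3)·R1: [0, 15, -5, -5, -45]
R3 ← R3 + (1/4)·R2: [0, 0, 0, 0, 0]
R4 ← R4 + (1/4)·R2: [0, 0, 0, 0, 0]
R5 ← R5 − (3/4)·R2: [0, 0, 0, 0, 0]
R6 ← R6 − (5/4)·R2: [0, 0, 0, 0, 0]
The echelon form has 2 nonzero rows, and every pivot lies in the first 4 columns, so rank(P) = rank([P|b]) = 2.
The system is consistent.
rank = 2 < 4 unknowns, so there are infinitely many solutions.

infinite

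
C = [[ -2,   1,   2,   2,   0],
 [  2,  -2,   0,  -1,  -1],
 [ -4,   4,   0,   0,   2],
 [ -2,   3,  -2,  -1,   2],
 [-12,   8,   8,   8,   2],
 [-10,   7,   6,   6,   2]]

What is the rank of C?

Row reduce to echelon form.
R2 ← R2 + R1: [0, -1, 2, 1, -1]
R3 ← R3 − (2)·R1: [0, 2, -4, -4, 2]
R4 ← R4 − R1: [0, 2, -4, -3, 2]
R5 ← R5 − (6)·R1: [0, 2, -4, -4, 2]
R6 ← R6 − (5)·R1: [0, 2, -4, -4, 2]
R3 ← R3 + (2)·R2: [0, 0, 0, -2, 0]
R4 ← R4 + (2)·R2: [0, 0, 0, -1, 0]
R5 ← R5 + (2)·R2: [0, 0, 0, -2, 0]
R6 ← R6 + (2)·R2: [0, 0, 0, -2, 0]
R4 ← R4 − (1/2)·R3: [0, 0, 0, 0, 0]
R5 ← R5 − R3: [0, 0, 0, 0, 0]
R6 ← R6 − R3: [0, 0, 0, 0, 0]
Echelon form has 3 nonzero rows, so rank(C) = 3.

3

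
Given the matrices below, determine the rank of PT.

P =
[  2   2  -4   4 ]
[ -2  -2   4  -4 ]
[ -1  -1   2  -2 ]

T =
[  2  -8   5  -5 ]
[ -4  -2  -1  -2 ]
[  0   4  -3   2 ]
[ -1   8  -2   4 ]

1

First compute PT:
[[ -8,  -4,  12,  -6],
 [  8,   4, -12,   6],
 [  4,   2,  -6,   3]]
Now row reduce the product.
R2 ← R2 + R1: [0, 0, 0, 0]
R3 ← R3 + (1/2)·R1: [0, 0, 0, 0]
1 nonzero row, so rank(PT) = 1.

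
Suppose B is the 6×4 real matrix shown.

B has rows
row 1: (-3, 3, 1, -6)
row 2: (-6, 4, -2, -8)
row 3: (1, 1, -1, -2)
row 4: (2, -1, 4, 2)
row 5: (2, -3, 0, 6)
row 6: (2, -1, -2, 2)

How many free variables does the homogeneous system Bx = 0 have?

1

Row reduce to echelon form.
R2 ← R2 − (2)·R1: [0, -2, -4, 4]
R3 ← R3 + (1/3)·R1: [0, 2, -2/3, -4]
R4 ← R4 + (2/3)·R1: [0, 1, 14/3, -2]
R5 ← R5 + (2/3)·R1: [0, -1, 2/3, 2]
R6 ← R6 + (2/3)·R1: [0, 1, -4/3, -2]
R3 ← R3 + R2: [0, 0, -14/3, 0]
R4 ← R4 + (1/2)·R2: [0, 0, 8/3, 0]
R5 ← R5 − (1/2)·R2: [0, 0, 8/3, 0]
R6 ← R6 + (1/2)·R2: [0, 0, -10/3, 0]
R4 ← R4 + (4/7)·R3: [0, 0, 0, 0]
R5 ← R5 + (4/7)·R3: [0, 0, 0, 0]
R6 ← R6 − (5/7)·R3: [0, 0, 0, 0]
3 nonzero rows, so rank(B) = 3.
B has 4 columns; by rank–nullity, nullity = 4 − 3 = 1.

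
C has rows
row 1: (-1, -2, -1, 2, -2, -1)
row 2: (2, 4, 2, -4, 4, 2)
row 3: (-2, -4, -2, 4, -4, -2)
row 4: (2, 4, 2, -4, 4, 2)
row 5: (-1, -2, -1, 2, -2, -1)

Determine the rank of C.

Row reduce to echelon form.
R2 ← R2 + (2)·R1: [0, 0, 0, 0, 0, 0]
R3 ← R3 − (2)·R1: [0, 0, 0, 0, 0, 0]
R4 ← R4 + (2)·R1: [0, 0, 0, 0, 0, 0]
R5 ← R5 − R1: [0, 0, 0, 0, 0, 0]
Echelon form has 1 nonzero row, so rank(C) = 1.

1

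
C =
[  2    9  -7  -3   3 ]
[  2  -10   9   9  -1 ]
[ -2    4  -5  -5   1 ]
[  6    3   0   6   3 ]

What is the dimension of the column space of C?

3

Row reduce to echelon form.
R2 ← R2 − R1: [0, -19, 16, 12, -4]
R3 ← R3 + R1: [0, 13, -12, -8, 4]
R4 ← R4 − (3)·R1: [0, -24, 21, 15, -6]
R3 ← R3 + (13/19)·R2: [0, 0, -20/19, 4/19, 24/19]
R4 ← R4 − (24/19)·R2: [0, 0, 15/19, -3/19, -18/19]
R4 ← R4 + (3/4)·R3: [0, 0, 0, 0, 0]
Echelon form has 3 nonzero rows, so rank(C) = 3.
The column space has dimension equal to the rank: 3.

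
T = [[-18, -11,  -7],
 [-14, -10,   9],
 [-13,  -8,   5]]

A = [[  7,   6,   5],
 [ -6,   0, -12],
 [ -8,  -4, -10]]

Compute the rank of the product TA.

2

First compute TA:
[[ -4, -80, 112],
 [-110, -120, -40],
 [-83, -98, -19]]
Now row reduce the product.
R2 ← R2 − (55/2)·R1: [0, 2080, -3120]
R3 ← R3 − (83/4)·R1: [0, 1562, -2343]
R3 ← R3 − (781/1040)·R2: [0, 0, 0]
2 nonzero rows, so rank(TA) = 2.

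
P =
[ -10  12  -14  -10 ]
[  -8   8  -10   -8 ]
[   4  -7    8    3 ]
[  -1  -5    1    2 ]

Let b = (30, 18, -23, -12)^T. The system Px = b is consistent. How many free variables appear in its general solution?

Row reduce the augmented matrix [P | b].
R2 ← R2 − (4/5)·R1: [0, -8/5, 6/5, 0, -6]
R3 ← R3 + (2/5)·R1: [0, -11/5, 12/5, -1, -11]
R4 ← R4 − (1/10)·R1: [0, -31/5, 12/5, 3, -15]
R3 ← R3 − (11/8)·R2: [0, 0, 3/4, -1, -11/4]
R4 ← R4 − (31/8)·R2: [0, 0, -9/4, 3, 33/4]
R4 ← R4 + (3)·R3: [0, 0, 0, 0, 0]
The echelon form has 3 nonzero rows, and every pivot lies in the first 4 columns, so rank(P) = rank([P|b]) = 3.
The system is consistent.
Free variables = (unknowns) − (rank) = 4 − 3 = 1.

1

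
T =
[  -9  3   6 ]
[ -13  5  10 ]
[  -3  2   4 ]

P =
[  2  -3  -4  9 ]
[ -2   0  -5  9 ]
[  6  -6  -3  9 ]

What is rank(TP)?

2

First compute TP:
[[ 12,  -9,   3,   0],
 [ 24, -21,  -3,  18],
 [ 14, -15, -10,  27]]
Now row reduce the product.
R2 ← R2 − (2)·R1: [0, -3, -9, 18]
R3 ← R3 − (7/6)·R1: [0, -9/2, -27/2, 27]
R3 ← R3 − (3/2)·R2: [0, 0, 0, 0]
2 nonzero rows, so rank(TP) = 2.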